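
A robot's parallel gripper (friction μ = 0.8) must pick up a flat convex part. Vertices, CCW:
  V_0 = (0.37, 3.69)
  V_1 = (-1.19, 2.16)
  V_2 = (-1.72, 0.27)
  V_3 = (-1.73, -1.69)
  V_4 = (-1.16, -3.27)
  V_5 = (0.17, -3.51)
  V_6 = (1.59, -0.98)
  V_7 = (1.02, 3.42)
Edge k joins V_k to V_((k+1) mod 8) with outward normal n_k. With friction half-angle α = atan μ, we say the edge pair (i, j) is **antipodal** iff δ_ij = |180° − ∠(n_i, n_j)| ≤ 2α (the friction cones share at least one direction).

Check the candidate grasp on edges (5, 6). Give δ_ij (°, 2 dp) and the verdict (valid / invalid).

α = atan 0.8 = 38.66°;  2α = 77.32°
edge 5: e_5 = (+1.42, +2.53);  n_5 = (+0.8720, -0.4894)
edge 6: e_6 = (-0.57, +4.40);  n_6 = (+0.9917, +0.1285)
∠(n_5, n_6) = 36.69°
δ = |180° − 36.69°| = 143.31°
143.31° > 2α = 77.32°  →  invalid

δ = 143.31°, invalid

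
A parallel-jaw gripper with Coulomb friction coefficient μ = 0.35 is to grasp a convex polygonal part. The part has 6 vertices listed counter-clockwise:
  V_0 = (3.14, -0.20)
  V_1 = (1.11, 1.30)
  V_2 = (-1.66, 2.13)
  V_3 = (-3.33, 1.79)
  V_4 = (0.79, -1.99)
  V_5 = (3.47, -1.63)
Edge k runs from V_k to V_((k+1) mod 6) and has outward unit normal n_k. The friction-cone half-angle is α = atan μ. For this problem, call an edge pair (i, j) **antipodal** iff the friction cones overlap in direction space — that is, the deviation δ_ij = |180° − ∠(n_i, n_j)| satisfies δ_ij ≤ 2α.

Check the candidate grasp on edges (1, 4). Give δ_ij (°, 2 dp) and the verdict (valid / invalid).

δ = 24.33°, valid

α = atan 0.35 = 19.29°;  2α = 38.58°
edge 1: e_1 = (-2.77, +0.83);  n_1 = (+0.2870, +0.9579)
edge 4: e_4 = (+2.68, +0.36);  n_4 = (+0.1331, -0.9911)
∠(n_1, n_4) = 155.67°
δ = |180° − 155.67°| = 24.33°
24.33° ≤ 2α = 38.58°  →  valid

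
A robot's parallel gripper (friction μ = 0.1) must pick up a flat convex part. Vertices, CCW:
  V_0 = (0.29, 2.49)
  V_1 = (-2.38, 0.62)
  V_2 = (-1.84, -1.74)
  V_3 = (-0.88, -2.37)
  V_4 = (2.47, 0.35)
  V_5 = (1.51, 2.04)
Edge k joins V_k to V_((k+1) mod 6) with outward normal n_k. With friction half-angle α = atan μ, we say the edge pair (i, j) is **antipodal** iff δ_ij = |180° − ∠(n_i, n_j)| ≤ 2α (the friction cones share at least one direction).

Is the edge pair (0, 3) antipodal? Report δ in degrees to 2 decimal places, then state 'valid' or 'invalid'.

δ = 4.07°, valid

α = atan 0.1 = 5.71°;  2α = 11.42°
edge 0: e_0 = (-2.67, -1.87);  n_0 = (-0.5737, +0.8191)
edge 3: e_3 = (+3.35, +2.72);  n_3 = (+0.6303, -0.7763)
∠(n_0, n_3) = 175.93°
δ = |180° − 175.93°| = 4.07°
4.07° ≤ 2α = 11.42°  →  valid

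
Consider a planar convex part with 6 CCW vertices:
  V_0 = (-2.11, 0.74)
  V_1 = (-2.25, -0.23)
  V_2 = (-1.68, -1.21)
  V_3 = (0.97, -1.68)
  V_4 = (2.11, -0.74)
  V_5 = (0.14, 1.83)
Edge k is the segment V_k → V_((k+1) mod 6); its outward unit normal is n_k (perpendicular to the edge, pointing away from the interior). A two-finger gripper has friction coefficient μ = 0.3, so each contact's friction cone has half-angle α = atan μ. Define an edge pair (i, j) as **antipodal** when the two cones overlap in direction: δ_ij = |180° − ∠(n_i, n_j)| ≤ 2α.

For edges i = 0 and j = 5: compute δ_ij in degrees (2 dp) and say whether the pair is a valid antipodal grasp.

δ = 124.06°, invalid

α = atan 0.3 = 16.70°;  2α = 33.40°
edge 0: e_0 = (-0.14, -0.97);  n_0 = (-0.9897, +0.1428)
edge 5: e_5 = (-2.25, -1.09);  n_5 = (-0.4360, +0.9000)
∠(n_0, n_5) = 55.94°
δ = |180° − 55.94°| = 124.06°
124.06° > 2α = 33.40°  →  invalid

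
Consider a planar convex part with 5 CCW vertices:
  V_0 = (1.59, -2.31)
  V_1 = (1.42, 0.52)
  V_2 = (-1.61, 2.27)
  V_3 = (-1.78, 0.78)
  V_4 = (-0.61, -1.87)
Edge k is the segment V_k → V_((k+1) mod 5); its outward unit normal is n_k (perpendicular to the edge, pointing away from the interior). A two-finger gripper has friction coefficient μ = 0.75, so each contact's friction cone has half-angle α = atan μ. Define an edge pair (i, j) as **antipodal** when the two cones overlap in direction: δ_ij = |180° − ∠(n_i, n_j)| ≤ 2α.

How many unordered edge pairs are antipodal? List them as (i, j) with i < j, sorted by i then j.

α = atan 0.75 = 36.87°;  2α = 73.74°
n_0 = (+0.9982, +0.0600)
n_1 = (+0.5001, +0.8659)
n_2 = (-0.9936, +0.1134)
n_3 = (-0.9148, -0.4039)
n_4 = (-0.1961, -0.9806)
  (0,1): δ = 123.45°  ·
  (0,2): δ = 9.95°  ✓
  (0,3): δ = 20.38°  ✓
  (0,4): δ = 75.25°  ·
  (1,2): δ = 66.50°  ✓
  (1,3): δ = 36.17°  ✓
  (1,4): δ = 18.70°  ✓
  (2,3): δ = 149.67°  ·
  (2,4): δ = 94.80°  ·
  (3,4): δ = 125.13°  ·
antipodal pairs: 5

count = 5; pairs: (0,2), (0,3), (1,2), (1,3), (1,4)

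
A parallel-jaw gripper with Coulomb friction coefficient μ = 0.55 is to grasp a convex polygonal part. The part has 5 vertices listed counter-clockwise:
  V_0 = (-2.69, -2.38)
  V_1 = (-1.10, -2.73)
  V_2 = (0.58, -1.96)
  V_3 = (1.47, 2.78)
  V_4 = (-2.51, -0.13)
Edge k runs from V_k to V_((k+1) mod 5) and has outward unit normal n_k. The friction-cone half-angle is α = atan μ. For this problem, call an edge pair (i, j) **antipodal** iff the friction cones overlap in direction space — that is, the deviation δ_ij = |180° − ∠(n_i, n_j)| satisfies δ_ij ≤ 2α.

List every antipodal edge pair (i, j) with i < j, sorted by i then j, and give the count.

α = atan 0.55 = 28.81°;  2α = 57.62°
n_0 = (-0.2150, -0.9766)
n_1 = (+0.4167, -0.9091)
n_2 = (+0.9828, -0.1845)
n_3 = (-0.5902, +0.8072)
n_4 = (-0.9968, +0.0797)
  (0,1): δ = 142.96°  ·
  (0,2): δ = 88.22°  ·
  (0,3): δ = 48.59°  ✓
  (0,4): δ = 97.84°  ·
  (1,2): δ = 125.26°  ·
  (1,3): δ = 11.55°  ✓
  (1,4): δ = 60.80°  ·
  (2,3): δ = 43.19°  ✓
  (2,4): δ = 6.06°  ✓
  (3,4): δ = 130.75°  ·
antipodal pairs: 4

count = 4; pairs: (0,3), (1,3), (2,3), (2,4)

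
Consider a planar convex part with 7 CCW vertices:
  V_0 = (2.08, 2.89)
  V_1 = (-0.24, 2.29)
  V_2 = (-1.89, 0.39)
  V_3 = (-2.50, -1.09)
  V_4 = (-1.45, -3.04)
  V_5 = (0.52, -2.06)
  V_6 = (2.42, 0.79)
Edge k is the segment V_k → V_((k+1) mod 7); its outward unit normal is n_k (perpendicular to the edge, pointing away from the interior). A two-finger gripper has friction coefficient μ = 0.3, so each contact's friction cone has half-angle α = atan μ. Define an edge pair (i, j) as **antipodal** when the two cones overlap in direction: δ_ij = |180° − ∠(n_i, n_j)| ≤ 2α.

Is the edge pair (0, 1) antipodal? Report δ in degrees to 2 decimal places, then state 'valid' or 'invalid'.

α = atan 0.3 = 16.70°;  2α = 33.40°
edge 0: e_0 = (-2.32, -0.60);  n_0 = (-0.2504, +0.9681)
edge 1: e_1 = (-1.65, -1.90);  n_1 = (-0.7550, +0.6557)
∠(n_0, n_1) = 34.53°
δ = |180° − 34.53°| = 145.47°
145.47° > 2α = 33.40°  →  invalid

δ = 145.47°, invalid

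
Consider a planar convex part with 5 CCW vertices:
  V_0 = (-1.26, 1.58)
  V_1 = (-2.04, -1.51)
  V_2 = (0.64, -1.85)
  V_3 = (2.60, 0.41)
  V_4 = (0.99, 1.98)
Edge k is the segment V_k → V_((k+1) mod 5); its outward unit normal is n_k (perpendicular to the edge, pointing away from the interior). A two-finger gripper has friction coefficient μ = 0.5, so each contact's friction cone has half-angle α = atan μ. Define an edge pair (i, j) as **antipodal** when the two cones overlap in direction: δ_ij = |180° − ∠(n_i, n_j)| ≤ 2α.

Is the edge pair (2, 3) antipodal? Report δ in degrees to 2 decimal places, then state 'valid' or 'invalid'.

α = atan 0.5 = 26.57°;  2α = 53.13°
edge 2: e_2 = (+1.96, +2.26);  n_2 = (+0.7555, -0.6552)
edge 3: e_3 = (-1.61, +1.57);  n_3 = (+0.6982, +0.7159)
∠(n_2, n_3) = 86.65°
δ = |180° − 86.65°| = 93.35°
93.35° > 2α = 53.13°  →  invalid

δ = 93.35°, invalid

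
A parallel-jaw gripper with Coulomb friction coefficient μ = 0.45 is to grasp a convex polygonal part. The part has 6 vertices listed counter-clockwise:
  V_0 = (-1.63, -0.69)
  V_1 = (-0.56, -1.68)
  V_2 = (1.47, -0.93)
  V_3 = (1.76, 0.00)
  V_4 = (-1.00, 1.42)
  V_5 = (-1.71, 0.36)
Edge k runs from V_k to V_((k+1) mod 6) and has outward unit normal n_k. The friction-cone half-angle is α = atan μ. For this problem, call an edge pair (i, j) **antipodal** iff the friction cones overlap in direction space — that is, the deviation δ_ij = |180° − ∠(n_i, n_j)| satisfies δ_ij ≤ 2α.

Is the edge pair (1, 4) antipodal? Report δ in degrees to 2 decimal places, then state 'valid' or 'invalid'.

α = atan 0.45 = 24.23°;  2α = 48.46°
edge 1: e_1 = (+2.03, +0.75);  n_1 = (+0.3466, -0.9380)
edge 4: e_4 = (-0.71, -1.06);  n_4 = (-0.8308, +0.5565)
∠(n_1, n_4) = 144.09°
δ = |180° − 144.09°| = 35.91°
35.91° ≤ 2α = 48.46°  →  valid

δ = 35.91°, valid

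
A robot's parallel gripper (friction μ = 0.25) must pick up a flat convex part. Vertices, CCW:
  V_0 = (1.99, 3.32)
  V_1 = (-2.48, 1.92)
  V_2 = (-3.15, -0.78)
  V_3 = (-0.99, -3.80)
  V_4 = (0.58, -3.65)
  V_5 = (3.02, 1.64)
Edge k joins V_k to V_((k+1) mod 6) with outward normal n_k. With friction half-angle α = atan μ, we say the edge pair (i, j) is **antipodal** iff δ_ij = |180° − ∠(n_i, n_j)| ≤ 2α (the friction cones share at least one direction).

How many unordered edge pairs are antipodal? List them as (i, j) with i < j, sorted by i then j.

count = 3; pairs: (0,3), (1,4), (2,5)

α = atan 0.25 = 14.04°;  2α = 28.07°
n_0 = (-0.2989, +0.9543)
n_1 = (-0.9706, +0.2408)
n_2 = (-0.8134, -0.5817)
n_3 = (+0.0951, -0.9955)
n_4 = (+0.9081, -0.4188)
n_5 = (+0.8525, +0.5227)
  (0,1): δ = 121.33°  ·
  (0,2): δ = 71.82°  ·
  (0,3): δ = 11.93°  ✓
  (0,4): δ = 47.85°  ·
  (0,5): δ = 104.12°  ·
  (1,2): δ = 130.49°  ·
  (1,3): δ = 70.61°  ·
  (1,4): δ = 10.83°  ✓
  (1,5): δ = 45.45°  ·
  (2,3): δ = 120.12°  ·
  (2,4): δ = 60.33°  ·
  (2,5): δ = 4.06°  ✓
  (3,4): δ = 120.22°  ·
  (3,5): δ = 63.95°  ·
  (4,5): δ = 123.73°  ·
antipodal pairs: 3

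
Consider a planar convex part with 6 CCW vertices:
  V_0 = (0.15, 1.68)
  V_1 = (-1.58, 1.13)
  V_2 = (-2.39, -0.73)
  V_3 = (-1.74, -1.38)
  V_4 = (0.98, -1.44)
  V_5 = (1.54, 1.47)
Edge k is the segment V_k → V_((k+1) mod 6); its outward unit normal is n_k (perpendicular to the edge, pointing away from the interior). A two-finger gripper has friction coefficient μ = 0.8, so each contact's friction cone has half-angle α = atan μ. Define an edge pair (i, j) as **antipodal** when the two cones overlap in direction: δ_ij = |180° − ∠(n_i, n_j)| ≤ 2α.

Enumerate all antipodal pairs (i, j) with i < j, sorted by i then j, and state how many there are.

α = atan 0.8 = 38.66°;  2α = 77.32°
n_0 = (-0.3030, +0.9530)
n_1 = (-0.9168, +0.3993)
n_2 = (-0.7071, -0.7071)
n_3 = (-0.0221, -0.9998)
n_4 = (+0.9820, -0.1890)
n_5 = (+0.1494, +0.9888)
  (0,1): δ = 131.17°  ·
  (0,2): δ = 62.64°  ✓
  (0,3): δ = 18.90°  ✓
  (0,4): δ = 61.47°  ✓
  (0,5): δ = 153.77°  ·
  (1,2): δ = 111.47°  ·
  (1,3): δ = 67.73°  ✓
  (1,4): δ = 12.64°  ✓
  (1,5): δ = 104.94°  ·
  (2,3): δ = 136.26°  ·
  (2,4): δ = 55.89°  ✓
  (2,5): δ = 36.41°  ✓
  (3,4): δ = 99.63°  ·
  (3,5): δ = 7.33°  ✓
  (4,5): δ = 87.70°  ·
antipodal pairs: 8

count = 8; pairs: (0,2), (0,3), (0,4), (1,3), (1,4), (2,4), (2,5), (3,5)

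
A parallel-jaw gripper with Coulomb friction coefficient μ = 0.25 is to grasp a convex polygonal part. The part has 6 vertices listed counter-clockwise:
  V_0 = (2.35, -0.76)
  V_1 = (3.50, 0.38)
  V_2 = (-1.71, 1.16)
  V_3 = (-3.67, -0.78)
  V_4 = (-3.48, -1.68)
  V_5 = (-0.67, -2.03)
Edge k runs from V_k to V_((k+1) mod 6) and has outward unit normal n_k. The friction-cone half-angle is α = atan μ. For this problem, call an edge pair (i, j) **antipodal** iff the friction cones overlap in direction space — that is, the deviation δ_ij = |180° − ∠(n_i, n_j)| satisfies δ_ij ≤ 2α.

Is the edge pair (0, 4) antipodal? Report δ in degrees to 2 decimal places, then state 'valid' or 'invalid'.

α = atan 0.25 = 14.04°;  2α = 28.07°
edge 0: e_0 = (+1.15, +1.14);  n_0 = (+0.7040, -0.7102)
edge 4: e_4 = (+2.81, -0.35);  n_4 = (-0.1236, -0.9923)
∠(n_0, n_4) = 51.85°
δ = |180° − 51.85°| = 128.15°
128.15° > 2α = 28.07°  →  invalid

δ = 128.15°, invalid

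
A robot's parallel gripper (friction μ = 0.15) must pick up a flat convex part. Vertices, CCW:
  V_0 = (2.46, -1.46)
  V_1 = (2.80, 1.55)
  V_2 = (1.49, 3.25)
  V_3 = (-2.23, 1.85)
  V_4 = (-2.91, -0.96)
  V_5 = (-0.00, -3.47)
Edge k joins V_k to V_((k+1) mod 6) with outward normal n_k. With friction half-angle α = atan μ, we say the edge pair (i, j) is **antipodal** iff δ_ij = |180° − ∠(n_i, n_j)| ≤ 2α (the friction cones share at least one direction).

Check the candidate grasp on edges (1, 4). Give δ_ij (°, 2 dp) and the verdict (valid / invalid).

δ = 11.60°, valid

α = atan 0.15 = 8.53°;  2α = 17.06°
edge 1: e_1 = (-1.31, +1.70);  n_1 = (+0.7921, +0.6104)
edge 4: e_4 = (+2.91, -2.51);  n_4 = (-0.6531, -0.7572)
∠(n_1, n_4) = 168.40°
δ = |180° − 168.40°| = 11.60°
11.60° ≤ 2α = 17.06°  →  valid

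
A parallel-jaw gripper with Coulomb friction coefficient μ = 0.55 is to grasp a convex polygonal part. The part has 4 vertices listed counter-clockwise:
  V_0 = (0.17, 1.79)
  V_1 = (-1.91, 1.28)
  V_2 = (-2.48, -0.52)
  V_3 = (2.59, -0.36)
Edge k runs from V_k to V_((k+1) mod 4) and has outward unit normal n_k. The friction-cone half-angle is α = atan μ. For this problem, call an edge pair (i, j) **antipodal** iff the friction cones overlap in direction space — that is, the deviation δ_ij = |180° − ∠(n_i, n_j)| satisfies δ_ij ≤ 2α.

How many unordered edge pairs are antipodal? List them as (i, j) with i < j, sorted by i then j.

α = atan 0.55 = 28.81°;  2α = 57.62°
n_0 = (-0.2381, +0.9712)
n_1 = (-0.9533, +0.3019)
n_2 = (+0.0315, -0.9995)
n_3 = (+0.6642, +0.7476)
  (0,1): δ = 121.35°  ·
  (0,2): δ = 11.97°  ✓
  (0,3): δ = 124.60°  ·
  (1,2): δ = 70.62°  ·
  (1,3): δ = 65.95°  ·
  (2,3): δ = 43.43°  ✓
antipodal pairs: 2

count = 2; pairs: (0,2), (2,3)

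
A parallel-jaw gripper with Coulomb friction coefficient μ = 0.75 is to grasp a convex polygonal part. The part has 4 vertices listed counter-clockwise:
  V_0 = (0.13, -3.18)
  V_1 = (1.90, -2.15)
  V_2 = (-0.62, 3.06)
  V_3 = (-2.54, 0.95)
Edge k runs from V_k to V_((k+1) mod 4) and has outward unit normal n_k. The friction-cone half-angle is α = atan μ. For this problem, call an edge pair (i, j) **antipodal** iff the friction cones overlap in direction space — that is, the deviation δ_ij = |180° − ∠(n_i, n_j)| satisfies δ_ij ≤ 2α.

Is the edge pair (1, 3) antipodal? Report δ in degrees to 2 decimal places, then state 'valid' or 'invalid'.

δ = 7.07°, valid

α = atan 0.75 = 36.87°;  2α = 73.74°
edge 1: e_1 = (-2.52, +5.21);  n_1 = (+0.9002, +0.4354)
edge 3: e_3 = (+2.67, -4.13);  n_3 = (-0.8398, -0.5429)
∠(n_1, n_3) = 172.93°
δ = |180° − 172.93°| = 7.07°
7.07° ≤ 2α = 73.74°  →  valid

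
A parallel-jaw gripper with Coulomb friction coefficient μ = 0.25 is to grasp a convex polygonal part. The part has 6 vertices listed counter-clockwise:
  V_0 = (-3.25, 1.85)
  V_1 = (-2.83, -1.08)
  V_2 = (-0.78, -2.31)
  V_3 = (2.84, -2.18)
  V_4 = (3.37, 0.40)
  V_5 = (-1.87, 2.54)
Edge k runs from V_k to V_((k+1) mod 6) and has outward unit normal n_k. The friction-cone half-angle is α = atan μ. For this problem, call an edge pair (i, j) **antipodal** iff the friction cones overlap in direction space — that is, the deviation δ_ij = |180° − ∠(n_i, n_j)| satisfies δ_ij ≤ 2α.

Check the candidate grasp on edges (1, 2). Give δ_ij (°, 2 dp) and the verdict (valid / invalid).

α = atan 0.25 = 14.04°;  2α = 28.07°
edge 1: e_1 = (+2.05, -1.23);  n_1 = (-0.5145, -0.8575)
edge 2: e_2 = (+3.62, +0.13);  n_2 = (+0.0359, -0.9994)
∠(n_1, n_2) = 33.02°
δ = |180° − 33.02°| = 146.98°
146.98° > 2α = 28.07°  →  invalid

δ = 146.98°, invalid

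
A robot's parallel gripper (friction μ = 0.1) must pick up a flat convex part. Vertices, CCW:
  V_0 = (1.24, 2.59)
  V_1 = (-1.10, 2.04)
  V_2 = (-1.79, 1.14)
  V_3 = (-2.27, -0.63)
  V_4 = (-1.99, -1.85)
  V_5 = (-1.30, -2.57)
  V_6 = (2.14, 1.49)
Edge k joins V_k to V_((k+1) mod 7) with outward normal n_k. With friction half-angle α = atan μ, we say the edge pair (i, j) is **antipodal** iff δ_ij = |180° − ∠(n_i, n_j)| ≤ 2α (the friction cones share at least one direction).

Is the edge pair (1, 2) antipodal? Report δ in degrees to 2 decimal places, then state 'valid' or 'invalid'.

α = atan 0.1 = 5.71°;  2α = 11.42°
edge 1: e_1 = (-0.69, -0.90);  n_1 = (-0.7936, +0.6084)
edge 2: e_2 = (-0.48, -1.77);  n_2 = (-0.9651, +0.2617)
∠(n_1, n_2) = 22.30°
δ = |180° − 22.30°| = 157.70°
157.70° > 2α = 11.42°  →  invalid

δ = 157.70°, invalid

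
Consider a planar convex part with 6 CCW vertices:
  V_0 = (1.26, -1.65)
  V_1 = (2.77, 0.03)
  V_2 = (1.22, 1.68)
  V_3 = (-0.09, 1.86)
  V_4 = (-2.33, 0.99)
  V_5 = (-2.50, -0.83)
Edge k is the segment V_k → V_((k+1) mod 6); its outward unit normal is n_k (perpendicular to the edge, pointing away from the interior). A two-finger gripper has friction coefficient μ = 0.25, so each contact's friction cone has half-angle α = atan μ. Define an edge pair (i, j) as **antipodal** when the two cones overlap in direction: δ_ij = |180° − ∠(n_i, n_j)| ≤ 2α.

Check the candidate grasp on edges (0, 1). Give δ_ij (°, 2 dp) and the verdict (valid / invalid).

α = atan 0.25 = 14.04°;  2α = 28.07°
edge 0: e_0 = (+1.51, +1.68);  n_0 = (+0.7437, -0.6685)
edge 1: e_1 = (-1.55, +1.65);  n_1 = (+0.7288, +0.6847)
∠(n_0, n_1) = 85.16°
δ = |180° − 85.16°| = 94.84°
94.84° > 2α = 28.07°  →  invalid

δ = 94.84°, invalid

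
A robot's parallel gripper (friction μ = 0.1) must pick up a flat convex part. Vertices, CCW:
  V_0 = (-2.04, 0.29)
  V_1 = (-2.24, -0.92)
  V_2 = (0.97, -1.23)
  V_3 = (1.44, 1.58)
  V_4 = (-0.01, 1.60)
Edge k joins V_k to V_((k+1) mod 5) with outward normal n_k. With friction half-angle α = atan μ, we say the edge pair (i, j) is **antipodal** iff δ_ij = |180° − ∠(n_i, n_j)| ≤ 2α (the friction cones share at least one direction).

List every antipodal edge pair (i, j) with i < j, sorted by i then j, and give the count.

count = 2; pairs: (0,2), (1,3)

α = atan 0.1 = 5.71°;  2α = 11.42°
n_0 = (-0.9866, +0.1631)
n_1 = (-0.0961, -0.9954)
n_2 = (+0.9863, -0.1650)
n_3 = (+0.0138, +0.9999)
n_4 = (-0.5422, +0.8402)
  (0,1): δ = 86.13°  ·
  (0,2): δ = 0.11°  ✓
  (0,3): δ = 98.60°  ·
  (0,4): δ = 132.22°  ·
  (1,2): δ = 93.98°  ·
  (1,3): δ = 4.73°  ✓
  (1,4): δ = 38.35°  ·
  (2,3): δ = 81.29°  ·
  (2,4): δ = 47.67°  ·
  (3,4): δ = 146.37°  ·
antipodal pairs: 2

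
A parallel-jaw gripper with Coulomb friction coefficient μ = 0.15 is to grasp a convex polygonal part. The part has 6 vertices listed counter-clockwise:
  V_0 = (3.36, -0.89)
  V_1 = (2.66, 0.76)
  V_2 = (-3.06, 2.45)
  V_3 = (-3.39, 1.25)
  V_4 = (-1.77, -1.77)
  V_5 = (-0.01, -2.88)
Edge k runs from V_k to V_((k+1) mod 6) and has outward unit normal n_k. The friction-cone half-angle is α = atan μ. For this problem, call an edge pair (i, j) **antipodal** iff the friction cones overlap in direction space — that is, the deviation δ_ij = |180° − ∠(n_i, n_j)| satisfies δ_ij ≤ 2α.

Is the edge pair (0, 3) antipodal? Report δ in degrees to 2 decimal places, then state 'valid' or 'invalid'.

δ = 5.22°, valid

α = atan 0.15 = 8.53°;  2α = 17.06°
edge 0: e_0 = (-0.70, +1.65);  n_0 = (+0.9206, +0.3905)
edge 3: e_3 = (+1.62, -3.02);  n_3 = (-0.8812, -0.4727)
∠(n_0, n_3) = 174.78°
δ = |180° − 174.78°| = 5.22°
5.22° ≤ 2α = 17.06°  →  valid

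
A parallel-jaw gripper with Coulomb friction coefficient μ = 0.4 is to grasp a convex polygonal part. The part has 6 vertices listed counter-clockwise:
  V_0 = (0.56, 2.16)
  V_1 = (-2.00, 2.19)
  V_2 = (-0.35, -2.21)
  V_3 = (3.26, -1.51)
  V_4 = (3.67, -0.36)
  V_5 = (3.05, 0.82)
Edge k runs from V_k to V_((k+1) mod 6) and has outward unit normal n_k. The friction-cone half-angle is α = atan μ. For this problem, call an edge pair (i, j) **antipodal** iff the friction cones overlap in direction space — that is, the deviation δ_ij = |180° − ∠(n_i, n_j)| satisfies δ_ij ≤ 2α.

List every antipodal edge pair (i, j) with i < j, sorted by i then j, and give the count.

count = 5; pairs: (0,2), (1,3), (1,4), (1,5), (2,5)

α = atan 0.4 = 21.80°;  2α = 43.60°
n_0 = (+0.0117, +0.9999)
n_1 = (-0.9363, -0.3511)
n_2 = (+0.1904, -0.9817)
n_3 = (+0.9419, -0.3358)
n_4 = (+0.8852, +0.4651)
n_5 = (+0.4739, +0.8806)
  (0,1): δ = 68.77°  ·
  (0,2): δ = 11.65°  ✓
  (0,3): δ = 71.05°  ·
  (0,4): δ = 118.39°  ·
  (0,5): δ = 152.38°  ·
  (1,2): δ = 99.58°  ·
  (1,3): δ = 40.18°  ✓
  (1,4): δ = 7.16°  ✓
  (1,5): δ = 41.16°  ✓
  (2,3): δ = 120.60°  ·
  (2,4): δ = 73.26°  ·
  (2,5): δ = 39.26°  ✓
  (3,4): δ = 132.66°  ·
  (3,5): δ = 98.66°  ·
  (4,5): δ = 146.01°  ·
antipodal pairs: 5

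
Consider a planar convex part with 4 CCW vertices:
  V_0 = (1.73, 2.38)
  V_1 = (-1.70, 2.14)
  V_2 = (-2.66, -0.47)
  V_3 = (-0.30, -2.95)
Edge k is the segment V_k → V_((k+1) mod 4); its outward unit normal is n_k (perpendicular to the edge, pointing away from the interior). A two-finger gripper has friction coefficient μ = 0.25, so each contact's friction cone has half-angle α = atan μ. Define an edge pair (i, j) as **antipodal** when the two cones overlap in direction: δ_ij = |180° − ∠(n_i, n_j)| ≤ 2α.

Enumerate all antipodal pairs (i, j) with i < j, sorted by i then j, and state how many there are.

count = 1; pairs: (1,3)

α = atan 0.25 = 14.04°;  2α = 28.07°
n_0 = (-0.0698, +0.9976)
n_1 = (-0.9385, +0.3452)
n_2 = (-0.7244, -0.6894)
n_3 = (+0.9345, -0.3559)
  (0,1): δ = 114.20°  ·
  (0,2): δ = 50.42°  ·
  (0,3): δ = 65.15°  ·
  (1,2): δ = 116.23°  ·
  (1,3): δ = 0.66°  ✓
  (2,3): δ = 64.43°  ·
antipodal pairs: 1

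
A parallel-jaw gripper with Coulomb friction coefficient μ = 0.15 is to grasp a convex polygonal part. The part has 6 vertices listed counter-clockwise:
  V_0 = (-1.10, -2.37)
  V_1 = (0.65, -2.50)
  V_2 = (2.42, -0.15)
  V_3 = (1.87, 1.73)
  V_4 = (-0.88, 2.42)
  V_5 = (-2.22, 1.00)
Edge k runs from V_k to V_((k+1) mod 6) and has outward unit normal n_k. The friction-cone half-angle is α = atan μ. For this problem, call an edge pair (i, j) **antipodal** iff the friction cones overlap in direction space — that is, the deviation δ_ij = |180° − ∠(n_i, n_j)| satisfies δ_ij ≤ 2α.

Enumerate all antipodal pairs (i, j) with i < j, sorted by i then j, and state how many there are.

α = atan 0.15 = 8.53°;  2α = 17.06°
n_0 = (-0.0741, -0.9973)
n_1 = (+0.7988, -0.6016)
n_2 = (+0.9598, +0.2808)
n_3 = (+0.2434, +0.9699)
n_4 = (-0.7273, +0.6863)
n_5 = (-0.9490, -0.3154)
  (0,1): δ = 122.74°  ·
  (0,2): δ = 69.44°  ·
  (0,3): δ = 9.84°  ✓
  (0,4): δ = 50.91°  ·
  (0,5): δ = 112.63°  ·
  (1,2): δ = 126.71°  ·
  (1,3): δ = 67.10°  ·
  (1,4): δ = 6.35°  ✓
  (1,5): δ = 55.37°  ·
  (2,3): δ = 120.39°  ·
  (2,4): δ = 59.65°  ·
  (2,5): δ = 2.08°  ✓
  (3,4): δ = 119.25°  ·
  (3,5): δ = 57.53°  ·
  (4,5): δ = 118.28°  ·
antipodal pairs: 3

count = 3; pairs: (0,3), (1,4), (2,5)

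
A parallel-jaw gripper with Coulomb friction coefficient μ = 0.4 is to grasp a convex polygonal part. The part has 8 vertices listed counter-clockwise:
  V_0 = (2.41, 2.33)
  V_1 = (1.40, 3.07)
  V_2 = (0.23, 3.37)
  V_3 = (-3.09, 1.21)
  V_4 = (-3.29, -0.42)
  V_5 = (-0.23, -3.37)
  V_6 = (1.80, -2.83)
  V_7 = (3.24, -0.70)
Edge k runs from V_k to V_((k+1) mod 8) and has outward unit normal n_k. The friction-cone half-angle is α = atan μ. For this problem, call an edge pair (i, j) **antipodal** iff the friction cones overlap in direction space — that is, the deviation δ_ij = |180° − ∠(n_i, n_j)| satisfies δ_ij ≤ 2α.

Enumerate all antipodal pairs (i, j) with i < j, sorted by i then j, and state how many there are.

count = 8; pairs: (0,4), (1,4), (1,5), (2,5), (2,6), (3,6), (3,7), (4,7)

α = atan 0.4 = 21.80°;  2α = 43.60°
n_0 = (+0.5910, +0.8067)
n_1 = (+0.2484, +0.9687)
n_2 = (-0.5453, +0.8382)
n_3 = (-0.9926, +0.1218)
n_4 = (-0.6940, -0.7199)
n_5 = (+0.2571, -0.9664)
n_6 = (+0.8284, -0.5601)
n_7 = (+0.9645, +0.2642)
  (0,1): δ = 158.15°  ·
  (0,2): δ = 110.72°  ·
  (0,3): δ = 60.77°  ·
  (0,4): δ = 7.72°  ✓
  (0,5): δ = 51.13°  ·
  (0,6): δ = 92.17°  ·
  (0,7): δ = 141.55°  ·
  (1,2): δ = 132.57°  ·
  (1,3): δ = 82.61°  ·
  (1,4): δ = 29.57°  ✓
  (1,5): δ = 29.28°  ✓
  (1,6): δ = 70.32°  ·
  (1,7): δ = 119.70°  ·
  (2,3): δ = 130.04°  ·
  (2,4): δ = 77.00°  ·
  (2,5): δ = 18.15°  ✓
  (2,6): δ = 22.89°  ✓
  (2,7): δ = 72.27°  ·
  (3,4): δ = 126.96°  ·
  (3,5): δ = 68.11°  ·
  (3,6): δ = 27.07°  ✓
  (3,7): δ = 22.31°  ✓
  (4,5): δ = 121.15°  ·
  (4,6): δ = 80.11°  ·
  (4,7): δ = 30.73°  ✓
  (5,6): δ = 138.96°  ·
  (5,7): δ = 89.58°  ·
  (6,7): δ = 130.62°  ·
antipodal pairs: 8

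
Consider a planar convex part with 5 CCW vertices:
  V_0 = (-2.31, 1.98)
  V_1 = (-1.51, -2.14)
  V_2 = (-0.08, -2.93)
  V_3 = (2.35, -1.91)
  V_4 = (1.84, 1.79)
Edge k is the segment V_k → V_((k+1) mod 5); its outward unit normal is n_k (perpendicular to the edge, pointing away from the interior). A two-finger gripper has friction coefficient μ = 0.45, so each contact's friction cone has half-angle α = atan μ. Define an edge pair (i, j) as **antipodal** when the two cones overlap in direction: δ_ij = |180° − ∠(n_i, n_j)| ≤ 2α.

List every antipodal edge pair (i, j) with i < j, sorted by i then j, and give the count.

count = 3; pairs: (0,3), (1,4), (2,4)

α = atan 0.45 = 24.23°;  2α = 48.46°
n_0 = (-0.9817, -0.1906)
n_1 = (-0.4836, -0.8753)
n_2 = (+0.3870, -0.9221)
n_3 = (+0.9906, +0.1365)
n_4 = (+0.0457, +0.9990)
  (0,1): δ = 129.91°  ·
  (0,2): δ = 78.22°  ·
  (0,3): δ = 3.14°  ✓
  (0,4): δ = 76.39°  ·
  (1,2): δ = 128.31°  ·
  (1,3): δ = 53.23°  ·
  (1,4): δ = 26.30°  ✓
  (2,3): δ = 104.92°  ·
  (2,4): δ = 25.39°  ✓
  (3,4): δ = 100.47°  ·
antipodal pairs: 3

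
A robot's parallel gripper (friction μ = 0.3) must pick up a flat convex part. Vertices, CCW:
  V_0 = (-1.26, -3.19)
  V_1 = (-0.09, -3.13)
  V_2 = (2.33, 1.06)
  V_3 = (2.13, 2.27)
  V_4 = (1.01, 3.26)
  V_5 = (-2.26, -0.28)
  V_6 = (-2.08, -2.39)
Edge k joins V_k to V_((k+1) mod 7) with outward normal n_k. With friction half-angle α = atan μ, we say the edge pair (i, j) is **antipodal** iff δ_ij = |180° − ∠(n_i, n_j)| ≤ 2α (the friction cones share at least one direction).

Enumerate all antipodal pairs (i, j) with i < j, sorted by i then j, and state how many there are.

count = 3; pairs: (1,4), (2,5), (3,6)

α = atan 0.3 = 16.70°;  2α = 33.40°
n_0 = (+0.0512, -0.9987)
n_1 = (+0.8659, -0.5001)
n_2 = (+0.9866, +0.1631)
n_3 = (+0.6623, +0.7493)
n_4 = (-0.7346, +0.6785)
n_5 = (-0.9964, -0.0850)
n_6 = (-0.6983, -0.7158)
  (0,1): δ = 122.94°  ·
  (0,2): δ = 83.55°  ·
  (0,3): δ = 44.41°  ·
  (0,4): δ = 44.33°  ·
  (0,5): δ = 91.94°  ·
  (0,6): δ = 132.77°  ·
  (1,2): δ = 140.61°  ·
  (1,3): δ = 101.47°  ·
  (1,4): δ = 12.72°  ✓
  (1,5): δ = 34.89°  ·
  (1,6): δ = 75.72°  ·
  (2,3): δ = 140.86°  ·
  (2,4): δ = 52.12°  ·
  (2,5): δ = 4.51°  ✓
  (2,6): δ = 36.32°  ·
  (3,4): δ = 91.26°  ·
  (3,5): δ = 43.65°  ·
  (3,6): δ = 2.82°  ✓
  (4,5): δ = 132.39°  ·
  (4,6): δ = 91.56°  ·
  (5,6): δ = 139.17°  ·
antipodal pairs: 3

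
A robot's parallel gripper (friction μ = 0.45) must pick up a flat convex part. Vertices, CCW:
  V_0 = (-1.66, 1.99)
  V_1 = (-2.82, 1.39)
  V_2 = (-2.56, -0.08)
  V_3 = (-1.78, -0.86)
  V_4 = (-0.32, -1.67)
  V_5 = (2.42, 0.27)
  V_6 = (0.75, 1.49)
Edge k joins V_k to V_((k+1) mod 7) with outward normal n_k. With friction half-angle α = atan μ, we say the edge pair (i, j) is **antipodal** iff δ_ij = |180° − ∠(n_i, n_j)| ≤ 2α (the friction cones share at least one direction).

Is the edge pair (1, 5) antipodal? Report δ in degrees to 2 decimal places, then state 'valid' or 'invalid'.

δ = 43.82°, valid

α = atan 0.45 = 24.23°;  2α = 48.46°
edge 1: e_1 = (+0.26, -1.47);  n_1 = (-0.9847, -0.1742)
edge 5: e_5 = (-1.67, +1.22);  n_5 = (+0.5899, +0.8075)
∠(n_1, n_5) = 136.18°
δ = |180° − 136.18°| = 43.82°
43.82° ≤ 2α = 48.46°  →  valid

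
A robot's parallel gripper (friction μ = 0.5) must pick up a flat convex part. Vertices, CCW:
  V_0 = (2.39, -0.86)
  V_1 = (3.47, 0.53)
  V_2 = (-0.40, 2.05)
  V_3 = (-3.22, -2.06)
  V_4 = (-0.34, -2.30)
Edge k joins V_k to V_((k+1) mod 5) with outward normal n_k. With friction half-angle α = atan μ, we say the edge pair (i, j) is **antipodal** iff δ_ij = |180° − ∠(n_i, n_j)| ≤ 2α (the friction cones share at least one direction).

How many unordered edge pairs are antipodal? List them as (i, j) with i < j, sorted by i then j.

count = 4; pairs: (0,2), (1,3), (1,4), (2,4)

α = atan 0.5 = 26.57°;  2α = 53.13°
n_0 = (+0.7897, -0.6135)
n_1 = (+0.3656, +0.9308)
n_2 = (-0.8246, +0.5658)
n_3 = (-0.0830, -0.9965)
n_4 = (+0.4665, -0.8845)
  (0,1): δ = 73.60°  ·
  (0,2): δ = 3.39°  ✓
  (0,3): δ = 123.08°  ·
  (0,4): δ = 155.66°  ·
  (1,2): δ = 103.01°  ·
  (1,3): δ = 16.68°  ✓
  (1,4): δ = 49.25°  ✓
  (2,3): δ = 60.31°  ·
  (2,4): δ = 27.73°  ✓
  (3,4): δ = 147.43°  ·
antipodal pairs: 4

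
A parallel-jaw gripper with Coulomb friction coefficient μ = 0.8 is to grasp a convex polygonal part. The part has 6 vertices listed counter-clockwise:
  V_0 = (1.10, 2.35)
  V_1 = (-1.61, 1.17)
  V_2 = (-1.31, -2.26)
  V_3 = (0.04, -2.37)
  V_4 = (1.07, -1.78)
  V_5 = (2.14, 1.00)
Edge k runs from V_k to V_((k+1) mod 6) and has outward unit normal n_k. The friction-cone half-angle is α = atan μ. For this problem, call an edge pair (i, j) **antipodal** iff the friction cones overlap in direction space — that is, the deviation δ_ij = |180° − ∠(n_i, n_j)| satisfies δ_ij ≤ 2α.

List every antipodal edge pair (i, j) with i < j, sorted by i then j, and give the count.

α = atan 0.8 = 38.66°;  2α = 77.32°
n_0 = (-0.3992, +0.9169)
n_1 = (-0.9962, -0.0871)
n_2 = (-0.0812, -0.9967)
n_3 = (+0.4970, -0.8677)
n_4 = (+0.9333, -0.3592)
n_5 = (+0.7922, +0.6103)
  (0,1): δ = 108.53°  ·
  (0,2): δ = 28.19°  ✓
  (0,3): δ = 6.28°  ✓
  (0,4): δ = 45.42°  ✓
  (0,5): δ = 104.08°  ·
  (1,2): δ = 99.66°  ·
  (1,3): δ = 65.19°  ✓
  (1,4): δ = 26.05°  ✓
  (1,5): δ = 32.61°  ✓
  (2,3): δ = 145.54°  ·
  (2,4): δ = 106.39°  ·
  (2,5): δ = 47.73°  ✓
  (3,4): δ = 140.86°  ·
  (3,5): δ = 82.20°  ·
  (4,5): δ = 121.34°  ·
antipodal pairs: 7

count = 7; pairs: (0,2), (0,3), (0,4), (1,3), (1,4), (1,5), (2,5)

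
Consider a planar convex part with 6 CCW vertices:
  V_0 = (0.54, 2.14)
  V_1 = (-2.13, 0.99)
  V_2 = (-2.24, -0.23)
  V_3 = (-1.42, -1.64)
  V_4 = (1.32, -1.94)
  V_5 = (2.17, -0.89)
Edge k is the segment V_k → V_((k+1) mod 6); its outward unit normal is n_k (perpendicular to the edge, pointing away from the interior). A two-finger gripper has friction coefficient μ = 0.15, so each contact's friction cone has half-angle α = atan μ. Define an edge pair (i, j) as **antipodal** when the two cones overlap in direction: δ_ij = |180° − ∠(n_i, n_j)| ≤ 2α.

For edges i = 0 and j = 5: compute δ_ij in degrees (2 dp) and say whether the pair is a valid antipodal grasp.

α = atan 0.15 = 8.53°;  2α = 17.06°
edge 0: e_0 = (-2.67, -1.15);  n_0 = (-0.3956, +0.9184)
edge 5: e_5 = (-1.63, +3.03);  n_5 = (+0.8807, +0.4738)
∠(n_0, n_5) = 85.02°
δ = |180° − 85.02°| = 94.98°
94.98° > 2α = 17.06°  →  invalid

δ = 94.98°, invalid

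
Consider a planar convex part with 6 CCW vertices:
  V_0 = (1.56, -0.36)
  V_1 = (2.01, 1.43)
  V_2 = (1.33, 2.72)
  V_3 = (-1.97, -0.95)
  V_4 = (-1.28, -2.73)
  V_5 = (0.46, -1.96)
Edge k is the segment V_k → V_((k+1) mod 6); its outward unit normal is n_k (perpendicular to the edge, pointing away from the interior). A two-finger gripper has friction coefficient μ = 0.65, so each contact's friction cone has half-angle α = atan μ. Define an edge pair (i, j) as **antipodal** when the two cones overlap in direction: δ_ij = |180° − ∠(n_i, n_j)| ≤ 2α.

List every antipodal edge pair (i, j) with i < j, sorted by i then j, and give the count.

count = 6; pairs: (0,2), (0,3), (1,3), (2,4), (2,5), (3,5)

α = atan 0.65 = 33.02°;  2α = 66.05°
n_0 = (+0.9698, -0.2438)
n_1 = (+0.8846, +0.4663)
n_2 = (-0.7436, +0.6686)
n_3 = (-0.9324, -0.3614)
n_4 = (+0.4047, -0.9145)
n_5 = (+0.8240, -0.5665)
  (0,1): δ = 138.09°  ·
  (0,2): δ = 27.85°  ✓
  (0,3): δ = 35.30°  ✓
  (0,4): δ = 127.98°  ·
  (0,5): δ = 159.60°  ·
  (1,2): δ = 69.76°  ·
  (1,3): δ = 6.61°  ✓
  (1,4): δ = 86.08°  ·
  (1,5): δ = 117.70°  ·
  (2,3): δ = 116.85°  ·
  (2,4): δ = 24.17°  ✓
  (2,5): δ = 7.45°  ✓
  (3,4): δ = 87.32°  ·
  (3,5): δ = 55.70°  ✓
  (4,5): δ = 148.38°  ·
antipodal pairs: 6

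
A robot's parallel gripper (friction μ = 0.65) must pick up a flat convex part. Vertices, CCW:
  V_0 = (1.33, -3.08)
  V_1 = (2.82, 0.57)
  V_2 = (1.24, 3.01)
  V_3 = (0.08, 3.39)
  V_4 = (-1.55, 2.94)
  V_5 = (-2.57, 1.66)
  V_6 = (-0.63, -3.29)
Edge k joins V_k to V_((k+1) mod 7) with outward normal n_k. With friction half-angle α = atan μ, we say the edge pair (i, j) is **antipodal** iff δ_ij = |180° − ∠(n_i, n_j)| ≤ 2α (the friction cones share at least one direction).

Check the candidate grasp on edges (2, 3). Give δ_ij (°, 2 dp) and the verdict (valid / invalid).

α = atan 0.65 = 33.02°;  2α = 66.05°
edge 2: e_2 = (-1.16, +0.38);  n_2 = (+0.3113, +0.9503)
edge 3: e_3 = (-1.63, -0.45);  n_3 = (-0.2661, +0.9639)
∠(n_2, n_3) = 33.57°
δ = |180° − 33.57°| = 146.43°
146.43° > 2α = 66.05°  →  invalid

δ = 146.43°, invalid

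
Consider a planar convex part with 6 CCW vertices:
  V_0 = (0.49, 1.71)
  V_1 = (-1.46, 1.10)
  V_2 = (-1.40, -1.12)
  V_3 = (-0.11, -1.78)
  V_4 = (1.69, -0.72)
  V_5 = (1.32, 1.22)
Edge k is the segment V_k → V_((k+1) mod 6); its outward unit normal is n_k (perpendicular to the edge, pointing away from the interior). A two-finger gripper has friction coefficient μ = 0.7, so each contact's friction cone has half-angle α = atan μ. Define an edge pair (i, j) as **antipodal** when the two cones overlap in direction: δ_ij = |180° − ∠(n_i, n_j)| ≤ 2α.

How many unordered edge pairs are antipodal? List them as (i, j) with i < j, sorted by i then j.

count = 8; pairs: (0,2), (0,3), (1,3), (1,4), (1,5), (2,4), (2,5), (3,5)

α = atan 0.7 = 34.99°;  2α = 69.98°
n_0 = (-0.2986, +0.9544)
n_1 = (-0.9996, -0.0270)
n_2 = (-0.4555, -0.8902)
n_3 = (+0.5074, -0.8617)
n_4 = (+0.9823, +0.1873)
n_5 = (+0.5084, +0.8611)
  (0,1): δ = 105.82°  ·
  (0,2): δ = 44.47°  ✓
  (0,3): δ = 13.12°  ✓
  (0,4): δ = 83.43°  ·
  (0,5): δ = 132.07°  ·
  (1,2): δ = 118.64°  ·
  (1,3): δ = 61.05°  ✓
  (1,4): δ = 9.25°  ✓
  (1,5): δ = 57.90°  ✓
  (2,3): δ = 122.41°  ·
  (2,4): δ = 52.11°  ✓
  (2,5): δ = 3.46°  ✓
  (3,4): δ = 109.70°  ·
  (3,5): δ = 61.05°  ✓
  (4,5): δ = 131.35°  ·
antipodal pairs: 8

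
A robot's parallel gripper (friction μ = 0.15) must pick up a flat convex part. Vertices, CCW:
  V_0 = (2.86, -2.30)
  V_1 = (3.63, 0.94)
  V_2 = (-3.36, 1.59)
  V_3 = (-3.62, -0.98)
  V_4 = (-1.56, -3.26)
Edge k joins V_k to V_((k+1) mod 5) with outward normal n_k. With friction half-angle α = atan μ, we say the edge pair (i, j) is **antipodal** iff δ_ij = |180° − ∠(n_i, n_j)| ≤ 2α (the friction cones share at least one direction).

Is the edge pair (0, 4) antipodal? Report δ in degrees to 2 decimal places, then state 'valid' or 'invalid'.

α = atan 0.15 = 8.53°;  2α = 17.06°
edge 0: e_0 = (+0.77, +3.24);  n_0 = (+0.9729, -0.2312)
edge 4: e_4 = (+4.42, +0.96);  n_4 = (+0.2122, -0.9772)
∠(n_0, n_4) = 64.38°
δ = |180° − 64.38°| = 115.62°
115.62° > 2α = 17.06°  →  invalid

δ = 115.62°, invalid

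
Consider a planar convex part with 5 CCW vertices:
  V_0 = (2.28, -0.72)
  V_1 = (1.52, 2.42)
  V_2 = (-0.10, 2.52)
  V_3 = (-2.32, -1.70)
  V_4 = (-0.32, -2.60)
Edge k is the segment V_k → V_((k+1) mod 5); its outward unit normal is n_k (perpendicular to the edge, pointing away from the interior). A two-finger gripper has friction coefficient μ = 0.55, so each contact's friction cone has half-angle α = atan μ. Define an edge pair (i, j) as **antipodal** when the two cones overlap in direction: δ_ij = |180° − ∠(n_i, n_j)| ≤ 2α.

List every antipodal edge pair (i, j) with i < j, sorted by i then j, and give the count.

count = 5; pairs: (0,2), (0,3), (1,3), (1,4), (2,4)

α = atan 0.55 = 28.81°;  2α = 57.62°
n_0 = (+0.9719, +0.2352)
n_1 = (+0.0616, +0.9981)
n_2 = (-0.8850, +0.4656)
n_3 = (-0.4104, -0.9119)
n_4 = (+0.5859, -0.8104)
  (0,1): δ = 107.14°  ·
  (0,2): δ = 41.35°  ✓
  (0,3): δ = 52.17°  ✓
  (0,4): δ = 112.26°  ·
  (1,2): δ = 114.22°  ·
  (1,3): δ = 20.70°  ✓
  (1,4): δ = 39.40°  ✓
  (2,3): δ = 86.48°  ·
  (2,4): δ = 26.38°  ✓
  (3,4): δ = 119.90°  ·
antipodal pairs: 5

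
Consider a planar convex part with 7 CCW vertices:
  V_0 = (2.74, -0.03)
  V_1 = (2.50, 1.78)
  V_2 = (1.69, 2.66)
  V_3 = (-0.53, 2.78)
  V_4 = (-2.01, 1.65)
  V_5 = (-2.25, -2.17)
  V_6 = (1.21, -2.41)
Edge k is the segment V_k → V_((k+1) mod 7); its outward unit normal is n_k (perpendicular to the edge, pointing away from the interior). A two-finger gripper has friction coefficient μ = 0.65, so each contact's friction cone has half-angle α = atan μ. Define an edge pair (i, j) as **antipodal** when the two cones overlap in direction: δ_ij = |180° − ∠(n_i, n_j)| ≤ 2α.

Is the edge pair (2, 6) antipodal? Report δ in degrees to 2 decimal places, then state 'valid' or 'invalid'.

α = atan 0.65 = 33.02°;  2α = 66.05°
edge 2: e_2 = (-2.22, +0.12);  n_2 = (+0.0540, +0.9985)
edge 6: e_6 = (+1.53, +2.38);  n_6 = (+0.8412, -0.5408)
∠(n_2, n_6) = 119.64°
δ = |180° − 119.64°| = 60.36°
60.36° ≤ 2α = 66.05°  →  valid

δ = 60.36°, valid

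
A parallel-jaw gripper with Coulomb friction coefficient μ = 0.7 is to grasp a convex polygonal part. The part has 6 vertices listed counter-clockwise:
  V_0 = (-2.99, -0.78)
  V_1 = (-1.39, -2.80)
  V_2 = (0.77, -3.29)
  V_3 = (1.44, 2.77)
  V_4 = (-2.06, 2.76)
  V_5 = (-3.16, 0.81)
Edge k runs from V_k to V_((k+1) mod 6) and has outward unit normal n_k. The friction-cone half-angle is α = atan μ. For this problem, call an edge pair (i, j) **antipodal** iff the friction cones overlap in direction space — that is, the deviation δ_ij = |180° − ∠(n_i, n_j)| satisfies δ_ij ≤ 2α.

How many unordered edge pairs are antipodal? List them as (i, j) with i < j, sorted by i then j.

α = atan 0.7 = 34.99°;  2α = 69.98°
n_0 = (-0.7839, -0.6209)
n_1 = (-0.2212, -0.9752)
n_2 = (+0.9939, -0.1099)
n_3 = (-0.0029, +1.0000)
n_4 = (-0.8710, +0.4913)
n_5 = (-0.9943, -0.1063)
  (0,1): δ = 141.16°  ·
  (0,2): δ = 44.69°  ✓
  (0,3): δ = 51.78°  ✓
  (0,4): δ = 112.19°  ·
  (0,5): δ = 147.72°  ·
  (1,2): δ = 83.53°  ·
  (1,3): δ = 12.95°  ✓
  (1,4): δ = 73.35°  ·
  (1,5): δ = 108.88°  ·
  (2,3): δ = 83.53°  ·
  (2,4): δ = 23.12°  ✓
  (2,5): δ = 12.41°  ✓
  (3,4): δ = 119.59°  ·
  (3,5): δ = 84.06°  ·
  (4,5): δ = 144.47°  ·
antipodal pairs: 5

count = 5; pairs: (0,2), (0,3), (1,3), (2,4), (2,5)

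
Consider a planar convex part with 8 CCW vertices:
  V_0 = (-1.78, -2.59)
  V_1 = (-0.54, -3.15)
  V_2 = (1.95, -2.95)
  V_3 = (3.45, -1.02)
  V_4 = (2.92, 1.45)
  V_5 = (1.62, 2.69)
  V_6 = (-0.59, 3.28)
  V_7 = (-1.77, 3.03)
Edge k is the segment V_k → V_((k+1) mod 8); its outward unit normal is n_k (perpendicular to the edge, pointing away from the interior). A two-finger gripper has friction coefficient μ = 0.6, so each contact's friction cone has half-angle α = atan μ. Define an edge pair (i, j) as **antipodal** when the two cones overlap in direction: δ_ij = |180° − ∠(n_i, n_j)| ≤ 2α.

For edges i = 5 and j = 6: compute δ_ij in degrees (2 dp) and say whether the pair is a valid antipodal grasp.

α = atan 0.6 = 30.96°;  2α = 61.93°
edge 5: e_5 = (-2.21, +0.59);  n_5 = (+0.2579, +0.9662)
edge 6: e_6 = (-1.18, -0.25);  n_6 = (-0.2073, +0.9783)
∠(n_5, n_6) = 26.91°
δ = |180° − 26.91°| = 153.09°
153.09° > 2α = 61.93°  →  invalid

δ = 153.09°, invalid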